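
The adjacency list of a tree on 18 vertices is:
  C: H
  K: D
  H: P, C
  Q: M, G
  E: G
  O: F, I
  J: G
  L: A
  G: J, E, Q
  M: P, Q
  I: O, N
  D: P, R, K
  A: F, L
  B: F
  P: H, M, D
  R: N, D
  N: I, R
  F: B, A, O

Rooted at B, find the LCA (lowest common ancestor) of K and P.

Ancestors of K (toward the root): K, D, R, N, I, O, F, B.
Ancestors of P: P, D, R, N, I, O, F, B.
The deepest node appearing in both lists is D.

D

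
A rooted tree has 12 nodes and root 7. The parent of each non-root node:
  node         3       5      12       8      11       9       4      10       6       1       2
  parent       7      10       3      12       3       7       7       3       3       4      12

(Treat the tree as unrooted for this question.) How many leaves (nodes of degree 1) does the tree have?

7

Exactly 7 nodes have a single neighbour: 1, 2, 5, 6, 8, 9, 11.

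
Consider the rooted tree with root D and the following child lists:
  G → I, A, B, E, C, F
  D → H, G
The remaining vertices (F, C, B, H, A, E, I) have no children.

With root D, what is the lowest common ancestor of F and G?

Path F→root: F G D; path G→root: G D.
First common node: G.

G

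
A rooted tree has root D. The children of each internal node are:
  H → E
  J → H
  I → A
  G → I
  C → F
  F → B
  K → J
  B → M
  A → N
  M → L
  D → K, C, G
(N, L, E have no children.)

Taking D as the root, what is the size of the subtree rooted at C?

Descendants of C (including itself): C, F, B, M, L. That's 5.

5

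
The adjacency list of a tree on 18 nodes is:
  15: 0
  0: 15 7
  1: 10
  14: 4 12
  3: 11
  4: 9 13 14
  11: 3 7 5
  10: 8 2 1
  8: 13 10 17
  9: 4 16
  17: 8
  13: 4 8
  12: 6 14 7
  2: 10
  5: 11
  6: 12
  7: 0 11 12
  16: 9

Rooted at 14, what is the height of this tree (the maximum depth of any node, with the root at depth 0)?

5

A deepest node is 2, reached by 14 → 4 → 13 → 8 → 10 → 2.
That path has 5 edges, so the height is 5.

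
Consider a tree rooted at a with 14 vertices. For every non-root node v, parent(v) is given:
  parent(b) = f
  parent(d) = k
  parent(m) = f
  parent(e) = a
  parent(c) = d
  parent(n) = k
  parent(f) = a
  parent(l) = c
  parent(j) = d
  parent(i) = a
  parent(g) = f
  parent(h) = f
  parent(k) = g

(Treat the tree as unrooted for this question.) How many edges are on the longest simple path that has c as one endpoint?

6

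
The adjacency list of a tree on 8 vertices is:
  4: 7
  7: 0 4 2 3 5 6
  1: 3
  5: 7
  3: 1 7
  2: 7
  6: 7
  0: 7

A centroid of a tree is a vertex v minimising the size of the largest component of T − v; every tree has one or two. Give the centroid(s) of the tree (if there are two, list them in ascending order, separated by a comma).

If 7 is removed the pieces have sizes 2, 1, 1, 1, 1, 1, all ≤ ⌊8/2⌋ = 4.
Every other node leaves some component of size > 4, so the centroid is unique.

7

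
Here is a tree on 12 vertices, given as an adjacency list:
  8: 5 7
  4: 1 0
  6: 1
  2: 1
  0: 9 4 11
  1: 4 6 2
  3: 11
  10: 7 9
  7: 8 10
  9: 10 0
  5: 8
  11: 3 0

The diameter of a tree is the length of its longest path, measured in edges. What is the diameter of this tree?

BFS from 5 reaches 2 last, at distance 8; BFS from 2 confirms no node is farther.
Path: 5 – 8 – 7 – 10 – 9 – 0 – 4 – 1 – 2.

8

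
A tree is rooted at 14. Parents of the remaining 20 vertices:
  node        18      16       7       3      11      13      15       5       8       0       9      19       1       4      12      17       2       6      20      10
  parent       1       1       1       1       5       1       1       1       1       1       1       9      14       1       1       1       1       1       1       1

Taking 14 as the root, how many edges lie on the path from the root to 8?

Climbing from 8 to the root: 8 → 1 → 14. That's 2 steps.

2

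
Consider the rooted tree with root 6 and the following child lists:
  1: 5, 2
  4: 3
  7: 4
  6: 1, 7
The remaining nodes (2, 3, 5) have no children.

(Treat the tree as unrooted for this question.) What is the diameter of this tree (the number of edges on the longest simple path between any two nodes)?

BFS from 2 reaches 3 last, at distance 5; BFS from 3 confirms no node is farther.
Path: 2-1-6-7-4-3.

5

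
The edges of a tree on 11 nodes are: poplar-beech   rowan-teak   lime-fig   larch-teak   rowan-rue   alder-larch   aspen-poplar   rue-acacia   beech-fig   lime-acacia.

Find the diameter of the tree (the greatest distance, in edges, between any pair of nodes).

Starting from alder, a farthest node is aspen at distance 10.
One longest path: alder–larch–teak–rowan–rue–acacia–lime–fig–beech–poplar–aspen.
So the diameter is 10.

10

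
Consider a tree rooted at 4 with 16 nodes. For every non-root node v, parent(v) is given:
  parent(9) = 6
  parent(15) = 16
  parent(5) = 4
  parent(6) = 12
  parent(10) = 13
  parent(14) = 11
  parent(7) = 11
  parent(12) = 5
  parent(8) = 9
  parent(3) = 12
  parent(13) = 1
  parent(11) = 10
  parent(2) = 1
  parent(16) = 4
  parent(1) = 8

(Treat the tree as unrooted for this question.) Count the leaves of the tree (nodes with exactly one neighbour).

5

Degree-1 nodes: 2, 3, 7, 14, 15 — 5 of them.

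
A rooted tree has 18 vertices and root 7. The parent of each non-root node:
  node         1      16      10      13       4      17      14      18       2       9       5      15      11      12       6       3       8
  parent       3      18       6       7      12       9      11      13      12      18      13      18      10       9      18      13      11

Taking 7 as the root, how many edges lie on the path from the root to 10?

4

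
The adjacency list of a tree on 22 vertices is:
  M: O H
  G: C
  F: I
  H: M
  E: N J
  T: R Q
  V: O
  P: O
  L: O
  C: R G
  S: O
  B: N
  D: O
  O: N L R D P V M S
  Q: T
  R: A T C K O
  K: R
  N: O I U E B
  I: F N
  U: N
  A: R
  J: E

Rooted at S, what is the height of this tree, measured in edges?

The longest root-to-leaf path is S – O – N – E – J (4 edges).

4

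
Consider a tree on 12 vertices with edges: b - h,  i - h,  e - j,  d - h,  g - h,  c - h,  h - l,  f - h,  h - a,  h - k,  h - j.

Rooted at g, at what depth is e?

Path from g to e: g → h → j → e, which has 3 edges.

3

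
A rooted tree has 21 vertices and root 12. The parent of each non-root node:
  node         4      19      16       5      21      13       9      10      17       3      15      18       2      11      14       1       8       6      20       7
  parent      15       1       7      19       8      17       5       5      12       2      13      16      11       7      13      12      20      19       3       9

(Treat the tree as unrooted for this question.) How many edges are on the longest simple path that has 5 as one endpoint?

The node farthest from 5 is 21, via 5–9–7–11–2–3–20–8–21 — 8 edges.

8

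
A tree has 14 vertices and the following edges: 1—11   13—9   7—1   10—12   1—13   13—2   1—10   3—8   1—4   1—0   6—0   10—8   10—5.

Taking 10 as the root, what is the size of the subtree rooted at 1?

Descendants of 1 (including itself): 1, 7, 4, 11, 0, 13, 6, 2, 9. That's 9.

9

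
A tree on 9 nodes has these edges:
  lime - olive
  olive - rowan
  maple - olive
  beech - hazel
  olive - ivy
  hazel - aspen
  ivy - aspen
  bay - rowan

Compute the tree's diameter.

6

A longest path is beech – hazel – aspen – ivy – olive – rowan – bay, with 6 edges.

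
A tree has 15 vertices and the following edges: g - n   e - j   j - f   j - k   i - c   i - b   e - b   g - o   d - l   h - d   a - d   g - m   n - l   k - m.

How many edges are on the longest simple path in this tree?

11

A longest path is h - d - l - n - g - m - k - j - e - b - i - c, with 11 edges.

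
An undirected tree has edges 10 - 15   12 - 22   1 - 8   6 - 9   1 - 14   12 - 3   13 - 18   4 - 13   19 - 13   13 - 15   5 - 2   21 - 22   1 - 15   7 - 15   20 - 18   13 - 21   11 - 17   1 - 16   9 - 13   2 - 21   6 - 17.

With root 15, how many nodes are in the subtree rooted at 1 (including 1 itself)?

4

The subtree rooted at 1 contains: 1, 14, 8, 16 — 4 nodes.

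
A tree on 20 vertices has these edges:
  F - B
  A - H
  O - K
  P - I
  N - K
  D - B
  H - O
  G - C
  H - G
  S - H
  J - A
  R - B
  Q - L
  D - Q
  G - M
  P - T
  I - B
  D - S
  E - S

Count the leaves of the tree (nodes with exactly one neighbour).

Degree-1 nodes: C, E, F, J, L, M, N, R, T — 9 of them.

9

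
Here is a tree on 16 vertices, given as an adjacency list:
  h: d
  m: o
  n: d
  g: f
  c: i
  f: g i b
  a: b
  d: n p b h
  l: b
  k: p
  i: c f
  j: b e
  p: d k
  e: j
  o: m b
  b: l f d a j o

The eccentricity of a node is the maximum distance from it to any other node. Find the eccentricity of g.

5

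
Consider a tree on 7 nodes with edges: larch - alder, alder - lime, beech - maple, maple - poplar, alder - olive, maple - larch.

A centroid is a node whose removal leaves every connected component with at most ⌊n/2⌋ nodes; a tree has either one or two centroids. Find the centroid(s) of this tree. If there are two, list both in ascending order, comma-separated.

Delete larch: the remaining components have sizes 3, 3. Max 3 ≤ 3, so larch is a centroid.
Every other node leaves some component of size > 3, so the centroid is unique.

larch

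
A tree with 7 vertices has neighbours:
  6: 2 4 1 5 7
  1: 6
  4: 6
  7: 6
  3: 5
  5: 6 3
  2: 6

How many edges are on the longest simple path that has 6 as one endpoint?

2

Distances from 6 peak at 2, attained at 3.
6-5-3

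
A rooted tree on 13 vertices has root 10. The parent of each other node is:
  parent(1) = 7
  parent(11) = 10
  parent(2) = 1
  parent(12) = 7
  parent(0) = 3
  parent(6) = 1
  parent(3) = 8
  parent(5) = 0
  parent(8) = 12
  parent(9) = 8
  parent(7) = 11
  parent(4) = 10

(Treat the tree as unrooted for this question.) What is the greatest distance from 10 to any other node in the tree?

7

Distances from 10 peak at 7, attained at 5.
10 – 11 – 7 – 12 – 8 – 3 – 0 – 5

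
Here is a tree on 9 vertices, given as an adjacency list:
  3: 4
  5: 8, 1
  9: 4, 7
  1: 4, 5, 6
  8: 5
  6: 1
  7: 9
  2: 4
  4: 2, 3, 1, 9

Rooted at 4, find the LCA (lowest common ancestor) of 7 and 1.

4

Ancestors of 7 (toward the root): 7, 9, 4.
Ancestors of 1: 1, 4.
The deepest node appearing in both lists is 4.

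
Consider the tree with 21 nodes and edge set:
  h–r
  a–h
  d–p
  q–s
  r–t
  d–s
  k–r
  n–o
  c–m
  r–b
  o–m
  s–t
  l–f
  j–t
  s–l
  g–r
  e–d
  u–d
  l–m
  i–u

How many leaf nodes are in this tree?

The leaves are a, b, c, e, f, g, i, j, k, n, p, q.
That is 12 leaves.

12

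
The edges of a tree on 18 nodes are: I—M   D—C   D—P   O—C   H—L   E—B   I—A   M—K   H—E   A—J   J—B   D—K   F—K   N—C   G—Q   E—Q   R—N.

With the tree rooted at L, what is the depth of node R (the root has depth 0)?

Climbing from R to the root: R–N–C–D–K–M–I–A–J–B–E–H–L. That's 12 steps.

12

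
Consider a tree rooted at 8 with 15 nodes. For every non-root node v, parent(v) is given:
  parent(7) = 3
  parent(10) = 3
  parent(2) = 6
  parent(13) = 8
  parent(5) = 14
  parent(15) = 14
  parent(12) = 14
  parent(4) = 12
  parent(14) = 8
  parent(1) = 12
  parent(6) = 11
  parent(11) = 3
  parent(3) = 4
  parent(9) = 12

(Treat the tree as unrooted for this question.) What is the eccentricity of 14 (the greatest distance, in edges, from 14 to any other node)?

6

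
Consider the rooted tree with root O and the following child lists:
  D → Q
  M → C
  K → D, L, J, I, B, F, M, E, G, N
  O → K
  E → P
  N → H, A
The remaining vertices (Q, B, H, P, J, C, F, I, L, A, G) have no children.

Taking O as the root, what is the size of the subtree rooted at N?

3

N's subtree: {N, H, A}, size 3.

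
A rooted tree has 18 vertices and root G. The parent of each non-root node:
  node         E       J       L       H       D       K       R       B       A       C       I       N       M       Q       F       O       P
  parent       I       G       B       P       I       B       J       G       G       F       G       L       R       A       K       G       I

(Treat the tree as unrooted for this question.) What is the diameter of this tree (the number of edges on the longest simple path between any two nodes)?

Starting from C, a farthest node is H at distance 7.
One longest path: C - F - K - B - G - I - P - H.
So the diameter is 7.

7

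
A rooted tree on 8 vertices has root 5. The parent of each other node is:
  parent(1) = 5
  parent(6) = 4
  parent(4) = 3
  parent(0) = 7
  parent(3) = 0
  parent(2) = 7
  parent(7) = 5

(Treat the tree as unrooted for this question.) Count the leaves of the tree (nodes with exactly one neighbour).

3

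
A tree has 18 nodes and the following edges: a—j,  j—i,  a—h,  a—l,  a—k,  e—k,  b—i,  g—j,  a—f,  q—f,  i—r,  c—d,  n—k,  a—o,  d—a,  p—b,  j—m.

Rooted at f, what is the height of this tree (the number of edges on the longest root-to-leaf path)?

5

A deepest node is p, reached by f–a–j–i–b–p.
That path has 5 edges, so the height is 5.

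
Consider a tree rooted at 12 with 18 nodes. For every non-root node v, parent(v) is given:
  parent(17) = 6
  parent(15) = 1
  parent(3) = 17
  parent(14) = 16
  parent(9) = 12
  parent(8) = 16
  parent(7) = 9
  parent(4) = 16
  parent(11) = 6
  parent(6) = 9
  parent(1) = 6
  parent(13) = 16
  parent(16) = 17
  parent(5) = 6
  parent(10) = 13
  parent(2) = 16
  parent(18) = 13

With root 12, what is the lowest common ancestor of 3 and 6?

6

Path 3→root: 3 17 6 9 12; path 6→root: 6 9 12.
First common node: 6.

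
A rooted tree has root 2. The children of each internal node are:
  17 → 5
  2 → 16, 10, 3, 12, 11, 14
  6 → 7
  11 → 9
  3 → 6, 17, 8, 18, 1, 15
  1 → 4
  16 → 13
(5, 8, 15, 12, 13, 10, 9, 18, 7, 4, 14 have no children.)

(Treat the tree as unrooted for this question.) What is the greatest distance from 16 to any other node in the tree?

4

A farthest node from 16 is 5 (4, 7 also at distance 4).
The path 16–2–3–17–5 has 4 edges.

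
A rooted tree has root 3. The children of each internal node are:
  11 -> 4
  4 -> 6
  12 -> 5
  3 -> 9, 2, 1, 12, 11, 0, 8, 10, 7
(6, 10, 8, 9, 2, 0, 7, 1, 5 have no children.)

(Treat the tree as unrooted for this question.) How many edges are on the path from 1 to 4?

1–3–11–4: 3 edges.

3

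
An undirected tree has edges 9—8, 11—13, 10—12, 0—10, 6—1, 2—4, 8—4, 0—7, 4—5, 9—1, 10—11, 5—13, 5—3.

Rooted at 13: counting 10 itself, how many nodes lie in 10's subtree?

Descendants of 10 (including itself): 10, 12, 0, 7. That's 4.

4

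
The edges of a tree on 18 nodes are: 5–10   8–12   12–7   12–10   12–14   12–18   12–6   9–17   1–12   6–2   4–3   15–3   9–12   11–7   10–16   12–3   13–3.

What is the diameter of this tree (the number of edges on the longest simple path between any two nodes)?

4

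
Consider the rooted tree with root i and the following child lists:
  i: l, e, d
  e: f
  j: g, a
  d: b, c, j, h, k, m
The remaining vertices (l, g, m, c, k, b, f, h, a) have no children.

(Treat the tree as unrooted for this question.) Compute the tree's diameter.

5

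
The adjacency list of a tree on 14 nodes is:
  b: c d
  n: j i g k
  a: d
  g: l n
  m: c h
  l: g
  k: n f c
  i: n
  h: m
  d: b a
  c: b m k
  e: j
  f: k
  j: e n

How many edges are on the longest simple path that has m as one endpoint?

Distances from m peak at 5, attained at e (l also at distance 5).
m – c – k – n – j – e

5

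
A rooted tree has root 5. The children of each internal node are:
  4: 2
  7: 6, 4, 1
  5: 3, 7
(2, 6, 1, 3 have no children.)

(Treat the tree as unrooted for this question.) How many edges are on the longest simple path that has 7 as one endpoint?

2

The node farthest from 7 is 3 (2 also at distance 2), via 7-5-3 — 2 edges.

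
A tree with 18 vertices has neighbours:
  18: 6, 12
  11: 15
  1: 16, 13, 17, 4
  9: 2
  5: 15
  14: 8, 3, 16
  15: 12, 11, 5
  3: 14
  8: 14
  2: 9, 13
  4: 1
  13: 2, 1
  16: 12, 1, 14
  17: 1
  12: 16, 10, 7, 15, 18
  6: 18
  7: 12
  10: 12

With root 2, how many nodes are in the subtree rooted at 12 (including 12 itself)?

8

Descendants of 12 (including itself): 12, 10, 15, 18, 7, 11, 5, 6. That's 8.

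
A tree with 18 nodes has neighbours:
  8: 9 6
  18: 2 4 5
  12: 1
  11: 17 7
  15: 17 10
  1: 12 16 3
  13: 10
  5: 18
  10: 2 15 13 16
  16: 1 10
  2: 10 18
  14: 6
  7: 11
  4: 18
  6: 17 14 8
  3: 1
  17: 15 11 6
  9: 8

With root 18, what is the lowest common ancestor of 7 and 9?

17

7's ancestor chain is 7, 11, 17, 15, 10, 2, 18 and 9's is 9, 8, 6, 17, 15, 10, 2, 18; they first meet at 17.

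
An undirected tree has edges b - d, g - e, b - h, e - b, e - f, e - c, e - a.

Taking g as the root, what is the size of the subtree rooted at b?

3

b's subtree: {b, h, d}, size 3.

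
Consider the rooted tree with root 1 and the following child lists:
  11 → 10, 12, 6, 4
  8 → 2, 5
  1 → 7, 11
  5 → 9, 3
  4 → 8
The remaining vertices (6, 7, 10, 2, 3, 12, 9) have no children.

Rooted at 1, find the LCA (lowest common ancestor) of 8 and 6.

11

Path 8→root: 8 4 11 1; path 6→root: 6 11 1.
First common node: 11.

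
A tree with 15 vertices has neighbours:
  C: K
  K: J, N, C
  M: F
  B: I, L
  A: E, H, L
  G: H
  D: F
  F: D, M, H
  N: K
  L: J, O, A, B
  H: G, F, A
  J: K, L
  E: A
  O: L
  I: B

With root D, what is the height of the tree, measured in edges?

The longest root-to-leaf path is D-F-H-A-L-J-K-N (7 edges).

7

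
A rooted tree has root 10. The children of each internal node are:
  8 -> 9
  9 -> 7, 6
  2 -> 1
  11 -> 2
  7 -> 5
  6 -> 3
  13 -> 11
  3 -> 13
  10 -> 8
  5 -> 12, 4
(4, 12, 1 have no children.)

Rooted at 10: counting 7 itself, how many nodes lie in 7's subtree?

4

The subtree rooted at 7 contains: 7, 5, 4, 12 — 4 nodes.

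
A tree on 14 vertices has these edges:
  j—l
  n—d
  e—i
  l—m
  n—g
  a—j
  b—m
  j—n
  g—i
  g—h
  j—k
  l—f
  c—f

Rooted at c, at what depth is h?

c–f–l–j–n–g–h — 6 edges.

6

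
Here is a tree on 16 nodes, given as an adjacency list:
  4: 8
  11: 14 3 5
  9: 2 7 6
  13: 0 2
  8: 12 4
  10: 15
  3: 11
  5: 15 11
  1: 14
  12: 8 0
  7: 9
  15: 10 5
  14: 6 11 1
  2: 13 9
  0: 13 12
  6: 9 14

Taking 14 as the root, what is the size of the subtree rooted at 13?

5

13's subtree: {13, 0, 12, 8, 4}, size 5.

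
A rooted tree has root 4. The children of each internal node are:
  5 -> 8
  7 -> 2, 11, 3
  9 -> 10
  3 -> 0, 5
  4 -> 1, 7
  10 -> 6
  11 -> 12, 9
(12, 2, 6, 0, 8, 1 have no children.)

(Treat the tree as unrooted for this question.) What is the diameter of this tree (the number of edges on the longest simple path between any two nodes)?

Starting from 8, a farthest node is 6 at distance 7.
One longest path: 8 - 5 - 3 - 7 - 11 - 9 - 10 - 6.
So the diameter is 7.

7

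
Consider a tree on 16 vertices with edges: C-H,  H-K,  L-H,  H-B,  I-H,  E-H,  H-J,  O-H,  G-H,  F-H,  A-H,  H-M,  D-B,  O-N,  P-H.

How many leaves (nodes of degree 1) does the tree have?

The leaves are A, C, D, E, F, G, I, J, K, L, M, N, P.
That is 13 leaves.

13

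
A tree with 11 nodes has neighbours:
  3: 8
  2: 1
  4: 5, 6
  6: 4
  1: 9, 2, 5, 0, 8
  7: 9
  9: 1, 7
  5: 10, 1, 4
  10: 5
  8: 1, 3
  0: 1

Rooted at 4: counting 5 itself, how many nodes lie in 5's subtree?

9

Descendants of 5 (including itself): 5, 1, 10, 8, 9, 0, 2, 3, 7. That's 9.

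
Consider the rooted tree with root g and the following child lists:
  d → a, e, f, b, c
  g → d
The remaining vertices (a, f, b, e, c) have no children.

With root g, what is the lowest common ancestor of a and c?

a's ancestor chain is a, d, g and c's is c, d, g; they first meet at d.

d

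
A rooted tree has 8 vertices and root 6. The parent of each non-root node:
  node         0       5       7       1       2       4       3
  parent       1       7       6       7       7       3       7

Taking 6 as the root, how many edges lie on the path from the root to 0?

6–7–1–0 — 3 edges.

3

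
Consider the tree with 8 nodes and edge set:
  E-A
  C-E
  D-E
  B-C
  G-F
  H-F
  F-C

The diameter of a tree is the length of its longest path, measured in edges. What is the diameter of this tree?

Starting from H, a farthest node is A at distance 4.
One longest path: H–F–C–E–A.
So the diameter is 4.

4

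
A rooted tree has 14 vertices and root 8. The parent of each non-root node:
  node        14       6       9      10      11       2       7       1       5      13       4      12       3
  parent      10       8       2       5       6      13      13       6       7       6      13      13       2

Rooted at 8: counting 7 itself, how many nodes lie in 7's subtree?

4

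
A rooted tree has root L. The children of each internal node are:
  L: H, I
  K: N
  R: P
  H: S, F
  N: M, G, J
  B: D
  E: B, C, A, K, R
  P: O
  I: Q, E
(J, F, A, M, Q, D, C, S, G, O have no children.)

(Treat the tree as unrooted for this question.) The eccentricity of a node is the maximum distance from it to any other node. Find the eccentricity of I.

Distances from I peak at 4, attained at O (G, M, J also at distance 4).
I – E – R – P – O

4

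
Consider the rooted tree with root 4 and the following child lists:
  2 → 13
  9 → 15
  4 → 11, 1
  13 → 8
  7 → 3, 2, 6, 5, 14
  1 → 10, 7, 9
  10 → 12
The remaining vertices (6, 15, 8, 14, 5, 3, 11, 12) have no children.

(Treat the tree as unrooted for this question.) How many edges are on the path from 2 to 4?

2 - 7 - 1 - 4: 3 edges.

3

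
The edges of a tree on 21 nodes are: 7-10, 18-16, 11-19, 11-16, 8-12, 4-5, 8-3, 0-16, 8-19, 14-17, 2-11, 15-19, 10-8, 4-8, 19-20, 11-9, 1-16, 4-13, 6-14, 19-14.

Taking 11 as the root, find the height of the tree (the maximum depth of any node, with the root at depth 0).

The longest root-to-leaf path is 11 → 19 → 8 → 4 → 5 (4 edges).

4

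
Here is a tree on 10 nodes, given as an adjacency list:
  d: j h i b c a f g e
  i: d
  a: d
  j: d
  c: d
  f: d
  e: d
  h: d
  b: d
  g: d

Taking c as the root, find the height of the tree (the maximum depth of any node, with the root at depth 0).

A deepest node is g, reached by c → d → g.
That path has 2 edges, so the height is 2.

2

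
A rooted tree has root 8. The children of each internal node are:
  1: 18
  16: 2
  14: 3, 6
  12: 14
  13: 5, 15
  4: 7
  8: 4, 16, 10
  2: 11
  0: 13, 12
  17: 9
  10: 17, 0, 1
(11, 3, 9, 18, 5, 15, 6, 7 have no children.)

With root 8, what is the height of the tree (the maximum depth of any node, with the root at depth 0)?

5

A deepest node is 6, reached by 8 – 10 – 0 – 12 – 14 – 6.
That path has 5 edges, so the height is 5.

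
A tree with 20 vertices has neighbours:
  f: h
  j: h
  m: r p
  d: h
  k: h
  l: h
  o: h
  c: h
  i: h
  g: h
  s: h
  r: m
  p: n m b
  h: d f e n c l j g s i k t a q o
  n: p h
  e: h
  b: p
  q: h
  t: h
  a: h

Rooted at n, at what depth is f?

Climbing from f to the root: f–h–n. That's 2 steps.

2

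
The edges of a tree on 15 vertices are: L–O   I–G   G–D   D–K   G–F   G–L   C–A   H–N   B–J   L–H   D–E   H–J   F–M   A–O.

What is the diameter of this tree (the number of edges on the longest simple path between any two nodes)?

A longest path is C-A-O-L-G-D-E, with 6 edges.

6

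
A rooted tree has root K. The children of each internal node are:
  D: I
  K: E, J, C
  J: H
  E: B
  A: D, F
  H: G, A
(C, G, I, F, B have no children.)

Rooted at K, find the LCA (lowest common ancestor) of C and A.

K

Ancestors of C (toward the root): C, K.
Ancestors of A: A, H, J, K.
The deepest node appearing in both lists is K.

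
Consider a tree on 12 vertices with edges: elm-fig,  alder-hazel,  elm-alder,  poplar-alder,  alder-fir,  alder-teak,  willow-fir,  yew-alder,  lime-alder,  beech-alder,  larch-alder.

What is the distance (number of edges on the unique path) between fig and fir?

Walking from fig: fig – elm – alder – fir. Length 3.

3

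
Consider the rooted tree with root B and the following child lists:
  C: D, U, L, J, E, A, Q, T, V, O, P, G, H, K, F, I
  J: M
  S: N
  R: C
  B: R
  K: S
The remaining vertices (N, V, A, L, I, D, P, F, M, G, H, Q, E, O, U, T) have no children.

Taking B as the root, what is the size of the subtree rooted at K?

Descendants of K (including itself): K, S, N. That's 3.

3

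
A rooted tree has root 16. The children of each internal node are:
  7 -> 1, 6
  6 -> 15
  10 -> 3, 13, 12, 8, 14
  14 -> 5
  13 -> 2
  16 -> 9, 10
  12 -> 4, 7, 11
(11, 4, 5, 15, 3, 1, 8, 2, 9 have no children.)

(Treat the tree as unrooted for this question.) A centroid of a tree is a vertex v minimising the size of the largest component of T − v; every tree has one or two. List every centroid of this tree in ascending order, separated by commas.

Delete 10: the remaining components have sizes 7, 2, 2, 2, 1, 1. Max 7 ≤ 8, so 10 is a centroid.
Every other node leaves some component of size > 8, so the centroid is unique.

10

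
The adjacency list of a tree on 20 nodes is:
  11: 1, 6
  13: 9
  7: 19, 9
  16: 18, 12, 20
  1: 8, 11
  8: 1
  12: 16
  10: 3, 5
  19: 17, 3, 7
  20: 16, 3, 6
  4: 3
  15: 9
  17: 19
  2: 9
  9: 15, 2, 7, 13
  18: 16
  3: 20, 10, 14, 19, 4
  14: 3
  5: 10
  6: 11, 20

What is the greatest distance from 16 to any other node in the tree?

Distances from 16 peak at 6, attained at 15 (2, 13 also at distance 6).
16-20-3-19-7-9-15

6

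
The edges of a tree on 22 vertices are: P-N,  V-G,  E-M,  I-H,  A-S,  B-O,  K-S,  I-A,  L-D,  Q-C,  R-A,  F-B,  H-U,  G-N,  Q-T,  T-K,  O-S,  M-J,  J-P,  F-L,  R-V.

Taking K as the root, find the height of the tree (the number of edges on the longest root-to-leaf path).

The longest root-to-leaf path is K – S – A – R – V – G – N – P – J – M – E (10 edges).

10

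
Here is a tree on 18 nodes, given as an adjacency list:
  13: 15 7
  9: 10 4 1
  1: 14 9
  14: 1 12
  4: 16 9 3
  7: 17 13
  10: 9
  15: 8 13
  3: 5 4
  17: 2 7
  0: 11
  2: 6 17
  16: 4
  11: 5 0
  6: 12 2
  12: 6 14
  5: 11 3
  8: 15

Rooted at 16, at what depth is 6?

Path from 16 to 6: 16–4–9–1–14–12–6, which has 6 edges.

6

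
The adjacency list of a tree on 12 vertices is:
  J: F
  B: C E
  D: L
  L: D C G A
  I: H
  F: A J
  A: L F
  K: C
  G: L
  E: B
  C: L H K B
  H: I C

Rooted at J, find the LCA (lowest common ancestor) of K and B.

C

K's ancestor chain is K, C, L, A, F, J and B's is B, C, L, A, F, J; they first meet at C.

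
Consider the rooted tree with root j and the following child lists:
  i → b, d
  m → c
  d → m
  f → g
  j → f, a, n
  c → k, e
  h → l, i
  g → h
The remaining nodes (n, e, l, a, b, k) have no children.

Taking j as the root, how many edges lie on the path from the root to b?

5

Climbing from b to the root: b–i–h–g–f–j. That's 5 steps.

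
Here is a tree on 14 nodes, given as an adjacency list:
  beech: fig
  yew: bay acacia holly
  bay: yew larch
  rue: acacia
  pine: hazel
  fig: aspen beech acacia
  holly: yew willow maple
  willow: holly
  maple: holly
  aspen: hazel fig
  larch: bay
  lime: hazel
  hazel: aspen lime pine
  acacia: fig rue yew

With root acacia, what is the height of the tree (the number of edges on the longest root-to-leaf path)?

4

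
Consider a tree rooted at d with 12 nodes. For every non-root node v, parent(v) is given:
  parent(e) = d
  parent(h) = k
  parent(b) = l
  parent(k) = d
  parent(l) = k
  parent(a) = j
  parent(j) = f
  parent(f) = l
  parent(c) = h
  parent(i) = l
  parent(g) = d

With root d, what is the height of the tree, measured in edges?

The longest root-to-leaf path is d – k – l – f – j – a (5 edges).

5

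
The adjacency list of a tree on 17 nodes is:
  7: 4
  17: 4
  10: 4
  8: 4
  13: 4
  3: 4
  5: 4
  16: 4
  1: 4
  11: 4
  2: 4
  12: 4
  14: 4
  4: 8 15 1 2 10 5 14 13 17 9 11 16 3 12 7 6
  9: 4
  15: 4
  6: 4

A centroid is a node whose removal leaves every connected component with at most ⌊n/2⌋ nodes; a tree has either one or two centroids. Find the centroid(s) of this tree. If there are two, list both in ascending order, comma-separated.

4

Removing 4 splits the tree into components of sizes 1, 1, 1, 1, 1, 1, 1, 1, 1, 1, 1, 1, 1, 1, 1, 1; the largest is 1 ≤ ⌊17/2⌋ = 8.
Every other node leaves some component of size > 8, so the centroid is unique.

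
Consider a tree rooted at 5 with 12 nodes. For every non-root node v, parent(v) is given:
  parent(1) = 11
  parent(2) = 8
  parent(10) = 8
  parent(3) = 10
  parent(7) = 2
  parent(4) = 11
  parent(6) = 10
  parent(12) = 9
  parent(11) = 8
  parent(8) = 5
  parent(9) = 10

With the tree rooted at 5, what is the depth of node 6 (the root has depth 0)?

3

5–8–10–6 — 3 edges.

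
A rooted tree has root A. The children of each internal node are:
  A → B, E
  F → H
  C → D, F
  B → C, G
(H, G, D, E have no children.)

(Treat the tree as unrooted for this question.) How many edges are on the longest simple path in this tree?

5

Starting from E, a farthest node is H at distance 5.
One longest path: E-A-B-C-F-H.
So the diameter is 5.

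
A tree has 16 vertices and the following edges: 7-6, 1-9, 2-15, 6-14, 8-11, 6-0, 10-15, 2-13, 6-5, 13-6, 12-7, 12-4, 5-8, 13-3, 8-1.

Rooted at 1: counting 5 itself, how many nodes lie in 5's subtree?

Descendants of 5 (including itself): 5, 6, 13, 0, 7, 14, 2, 3, 12, 15, 4, 10. That's 12.

12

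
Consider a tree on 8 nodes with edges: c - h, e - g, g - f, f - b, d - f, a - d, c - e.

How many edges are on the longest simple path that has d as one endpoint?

5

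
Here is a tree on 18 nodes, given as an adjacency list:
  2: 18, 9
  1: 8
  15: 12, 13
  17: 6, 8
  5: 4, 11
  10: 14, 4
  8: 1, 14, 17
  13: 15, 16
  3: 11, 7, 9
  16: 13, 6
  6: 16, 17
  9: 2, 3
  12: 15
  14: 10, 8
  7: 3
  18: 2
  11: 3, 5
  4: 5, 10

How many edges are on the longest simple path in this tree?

15

A longest path is 12-15-13-16-6-17-8-14-10-4-5-11-3-9-2-18, with 15 edges.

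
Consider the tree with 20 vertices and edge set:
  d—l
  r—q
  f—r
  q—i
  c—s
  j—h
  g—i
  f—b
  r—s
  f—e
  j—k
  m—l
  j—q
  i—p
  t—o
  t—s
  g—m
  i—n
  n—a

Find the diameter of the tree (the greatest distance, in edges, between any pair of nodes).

9

A longest path is d–l–m–g–i–q–r–s–t–o, with 9 edges.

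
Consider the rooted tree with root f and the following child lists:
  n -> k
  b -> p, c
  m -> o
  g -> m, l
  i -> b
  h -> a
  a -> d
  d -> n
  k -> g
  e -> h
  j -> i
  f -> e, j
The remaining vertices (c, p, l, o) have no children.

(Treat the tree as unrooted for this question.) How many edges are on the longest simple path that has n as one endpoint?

9

The node farthest from n is p (c also at distance 9), via n – d – a – h – e – f – j – i – b – p — 9 edges.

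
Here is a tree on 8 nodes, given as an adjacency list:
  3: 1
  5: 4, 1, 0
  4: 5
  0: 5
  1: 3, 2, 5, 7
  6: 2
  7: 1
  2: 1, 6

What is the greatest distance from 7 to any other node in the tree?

3

Distances from 7 peak at 3, attained at 4 (6, 0 also at distance 3).
7–1–5–4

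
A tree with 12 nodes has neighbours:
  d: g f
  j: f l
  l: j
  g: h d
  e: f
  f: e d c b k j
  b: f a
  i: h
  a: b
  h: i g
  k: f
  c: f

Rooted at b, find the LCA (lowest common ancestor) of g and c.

Path g→root: g d f b; path c→root: c f b.
First common node: f.

f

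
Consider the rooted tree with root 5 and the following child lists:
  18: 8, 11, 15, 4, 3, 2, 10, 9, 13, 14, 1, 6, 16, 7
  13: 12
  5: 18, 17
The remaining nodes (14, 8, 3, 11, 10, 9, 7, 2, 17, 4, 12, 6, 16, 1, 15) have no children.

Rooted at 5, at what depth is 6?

Climbing from 6 to the root: 6 – 18 – 5. That's 2 steps.

2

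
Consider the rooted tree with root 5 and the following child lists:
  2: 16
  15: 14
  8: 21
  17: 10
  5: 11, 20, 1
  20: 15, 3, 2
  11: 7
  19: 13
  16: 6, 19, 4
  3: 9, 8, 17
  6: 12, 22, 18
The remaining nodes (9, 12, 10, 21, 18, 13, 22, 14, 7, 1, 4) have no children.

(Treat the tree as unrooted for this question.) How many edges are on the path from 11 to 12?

6

11–5–20–2–16–6–12: 6 edges.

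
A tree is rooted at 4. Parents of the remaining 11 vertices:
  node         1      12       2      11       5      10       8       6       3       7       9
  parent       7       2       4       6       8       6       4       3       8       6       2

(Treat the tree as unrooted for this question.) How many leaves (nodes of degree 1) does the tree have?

6

Exactly 6 nodes have a single neighbour: 1, 5, 9, 10, 11, 12.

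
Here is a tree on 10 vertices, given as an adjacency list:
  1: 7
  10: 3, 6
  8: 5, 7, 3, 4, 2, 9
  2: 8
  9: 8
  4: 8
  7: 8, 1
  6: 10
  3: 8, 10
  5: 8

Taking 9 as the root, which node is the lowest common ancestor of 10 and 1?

Path 10→root: 10 3 8 9; path 1→root: 1 7 8 9.
First common node: 8.

8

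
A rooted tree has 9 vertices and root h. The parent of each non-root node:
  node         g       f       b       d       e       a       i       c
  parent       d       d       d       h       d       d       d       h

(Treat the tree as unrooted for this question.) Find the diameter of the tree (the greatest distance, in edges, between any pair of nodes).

A longest path is c–h–d–g, with 3 edges.

3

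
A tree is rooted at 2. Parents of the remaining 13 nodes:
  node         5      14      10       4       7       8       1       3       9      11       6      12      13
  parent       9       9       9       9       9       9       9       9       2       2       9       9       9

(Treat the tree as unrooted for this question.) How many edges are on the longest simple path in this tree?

3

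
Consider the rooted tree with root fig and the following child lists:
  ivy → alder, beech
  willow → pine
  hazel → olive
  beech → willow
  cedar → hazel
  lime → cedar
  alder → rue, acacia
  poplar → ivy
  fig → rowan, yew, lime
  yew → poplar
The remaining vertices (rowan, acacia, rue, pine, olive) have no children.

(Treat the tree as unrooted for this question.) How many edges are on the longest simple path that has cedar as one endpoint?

8

A farthest node from cedar is pine.
The path cedar-lime-fig-yew-poplar-ivy-beech-willow-pine has 8 edges.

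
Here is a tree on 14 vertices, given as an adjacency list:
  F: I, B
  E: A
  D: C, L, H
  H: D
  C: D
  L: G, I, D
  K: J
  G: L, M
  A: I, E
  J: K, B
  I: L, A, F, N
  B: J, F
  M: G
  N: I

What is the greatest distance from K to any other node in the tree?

The node farthest from K is C (H, M also at distance 7), via K – J – B – F – I – L – D – C — 7 edges.

7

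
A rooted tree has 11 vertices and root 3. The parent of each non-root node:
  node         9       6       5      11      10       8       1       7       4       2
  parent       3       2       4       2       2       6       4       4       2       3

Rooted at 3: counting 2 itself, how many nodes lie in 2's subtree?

9

The subtree rooted at 2 contains: 2, 4, 6, 10, 11, 7, 1, 5, 8 — 9 nodes.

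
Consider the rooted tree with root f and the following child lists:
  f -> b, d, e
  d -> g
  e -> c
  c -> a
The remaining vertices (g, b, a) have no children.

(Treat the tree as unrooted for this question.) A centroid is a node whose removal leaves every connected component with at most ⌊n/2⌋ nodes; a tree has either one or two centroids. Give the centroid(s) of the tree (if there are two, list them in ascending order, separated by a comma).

f

Delete f: the remaining components have sizes 3, 2, 1. Max 3 ≤ 3, so f is a centroid.
Every other node leaves some component of size > 3, so the centroid is unique.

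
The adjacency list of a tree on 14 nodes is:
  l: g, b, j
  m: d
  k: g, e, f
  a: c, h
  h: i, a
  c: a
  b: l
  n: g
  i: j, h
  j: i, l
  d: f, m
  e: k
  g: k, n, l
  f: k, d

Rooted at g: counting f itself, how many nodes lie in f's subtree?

3

The subtree rooted at f contains: f, d, m — 3 nodes.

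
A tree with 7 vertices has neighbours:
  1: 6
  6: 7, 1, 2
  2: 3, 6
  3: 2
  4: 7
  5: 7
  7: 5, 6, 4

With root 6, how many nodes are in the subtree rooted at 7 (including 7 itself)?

The subtree rooted at 7 contains: 7, 4, 5 — 3 nodes.

3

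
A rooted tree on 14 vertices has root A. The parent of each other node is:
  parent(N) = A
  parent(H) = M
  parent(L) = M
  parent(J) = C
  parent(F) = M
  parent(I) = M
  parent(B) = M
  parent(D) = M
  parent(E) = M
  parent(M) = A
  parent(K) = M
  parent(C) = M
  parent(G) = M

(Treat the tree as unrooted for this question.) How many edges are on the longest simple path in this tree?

4

Starting from N, a farthest node is J at distance 4.
One longest path: N-A-M-C-J.
So the diameter is 4.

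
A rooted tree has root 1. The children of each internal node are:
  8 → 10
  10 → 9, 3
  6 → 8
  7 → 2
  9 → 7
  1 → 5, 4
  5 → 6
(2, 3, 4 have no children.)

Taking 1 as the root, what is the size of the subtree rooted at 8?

6

8's subtree: {8, 10, 9, 3, 7, 2}, size 6.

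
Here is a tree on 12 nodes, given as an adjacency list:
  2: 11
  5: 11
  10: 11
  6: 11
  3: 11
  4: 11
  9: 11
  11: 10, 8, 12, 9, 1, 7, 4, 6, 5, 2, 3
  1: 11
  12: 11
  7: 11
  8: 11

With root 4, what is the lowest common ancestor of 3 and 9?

11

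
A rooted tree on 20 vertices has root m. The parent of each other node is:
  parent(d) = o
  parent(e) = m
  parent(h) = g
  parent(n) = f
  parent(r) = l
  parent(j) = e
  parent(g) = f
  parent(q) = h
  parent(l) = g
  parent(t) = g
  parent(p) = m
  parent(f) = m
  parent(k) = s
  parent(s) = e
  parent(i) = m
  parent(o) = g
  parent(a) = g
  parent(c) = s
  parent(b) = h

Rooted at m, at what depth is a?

Path from m to a: m – f – g – a, which has 3 edges.

3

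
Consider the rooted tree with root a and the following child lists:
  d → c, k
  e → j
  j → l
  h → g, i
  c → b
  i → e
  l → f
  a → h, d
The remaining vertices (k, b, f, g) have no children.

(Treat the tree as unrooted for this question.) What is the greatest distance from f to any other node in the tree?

9

Distances from f peak at 9, attained at b.
f – l – j – e – i – h – a – d – c – b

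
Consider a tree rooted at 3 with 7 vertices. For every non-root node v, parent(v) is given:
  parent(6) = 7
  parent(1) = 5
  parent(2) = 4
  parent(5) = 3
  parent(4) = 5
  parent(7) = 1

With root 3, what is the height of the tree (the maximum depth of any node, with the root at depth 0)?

4

The longest root-to-leaf path is 3 → 5 → 1 → 7 → 6 (4 edges).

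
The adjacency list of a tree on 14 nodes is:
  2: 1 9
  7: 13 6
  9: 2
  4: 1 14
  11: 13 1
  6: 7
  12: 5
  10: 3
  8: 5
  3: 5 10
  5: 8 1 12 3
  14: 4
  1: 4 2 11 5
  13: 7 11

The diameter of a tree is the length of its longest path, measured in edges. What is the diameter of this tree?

7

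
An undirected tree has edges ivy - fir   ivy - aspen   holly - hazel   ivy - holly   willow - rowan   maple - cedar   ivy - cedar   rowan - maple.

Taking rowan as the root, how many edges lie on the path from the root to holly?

4

rowan – maple – cedar – ivy – holly — 4 edges.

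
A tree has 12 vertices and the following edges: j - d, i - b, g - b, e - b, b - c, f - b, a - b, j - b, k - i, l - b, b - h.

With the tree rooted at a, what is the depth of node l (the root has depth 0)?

2

Path from a to l: a–b–l, which has 2 edges.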